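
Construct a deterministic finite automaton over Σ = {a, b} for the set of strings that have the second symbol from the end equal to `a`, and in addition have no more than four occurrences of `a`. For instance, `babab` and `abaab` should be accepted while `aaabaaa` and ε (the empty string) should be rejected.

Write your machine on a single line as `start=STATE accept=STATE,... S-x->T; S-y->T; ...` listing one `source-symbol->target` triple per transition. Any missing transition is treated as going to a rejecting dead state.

start=S0; accept=S2,S3,S4,S5,S8,S9,S13; S0-a->S1; S0-b->S0; S1-a->S2; S1-b->S3; S2-a->S4; S2-b->S5; S3-a->S6; S3-b->S7; S4-a->S8; S4-b->S9; S5-a->S10; S5-b->S11; S6-a->S4; S6-b->S5; S7-a->S6; S7-b->S7; S8-a->S12; S8-b->S13; S9-a->S14; S9-b->S15; S10-a->S8; S10-b->S9; S11-a->S10; S11-b->S11; S12-a->S12; S12-b->S12; S13-a->S12; S13-b->S12; S14-a->S12; S14-b->S13; S15-a->S14; S15-b->S15

Handle the two conditions separately and then intersect. The first has 7 states tracking the last 2 symbols read; the second has 6 states tracking the count of `a`s, saturating at 5. A product state is a pair (one from each), accepting exactly when both do. Minimizing collapses redundant product states.
          a    b  
>  S0     S1   S0 
   S1     S2   S3 
 * S2     S4   S5 
 * S3     S6   S7 
 * S4     S8   S9 
 * S5    S10  S11 
   S6     S4   S5 
   S7     S6   S7 
 * S8    S12  S13 
 * S9    S14  S15 
   S10    S8   S9 
   S11   S10  S11 
   S12   S12  S12 
 * S13   S12  S12 
   S14   S12  S13 
   S15   S14  S15 
(> = start, * = accepting)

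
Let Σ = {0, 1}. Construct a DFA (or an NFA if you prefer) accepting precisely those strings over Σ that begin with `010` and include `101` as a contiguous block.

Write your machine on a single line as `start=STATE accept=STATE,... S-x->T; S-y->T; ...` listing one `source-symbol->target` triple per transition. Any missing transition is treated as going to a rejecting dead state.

Build one automaton per condition and run them in lockstep. The first has 5 states tracking whether the input so far still matches the prefix `010`; the second has 4 states tracking whether and how much of `101` has been seen. A product state is a pair (one from each), accepting exactly when both do. Equivalent product states are then merged.
        0   1  
>  s0   s1  s2 
   s1   s2  s3 
   s2   s2  s2 
   s3   s4  s2 
   s4   s5  s6 
   s5   s5  s7 
 * s6   s6  s6 
   s7   s4  s7 
(> = start, * = accepting)

start=s0; accept=s6; s0-0->s1; s0-1->s2; s1-0->s2; s1-1->s3; s2-0->s2; s2-1->s2; s3-0->s4; s3-1->s2; s4-0->s5; s4-1->s6; s5-0->s5; s5-1->s7; s6-0->s6; s6-1->s6; s7-0->s4; s7-1->s7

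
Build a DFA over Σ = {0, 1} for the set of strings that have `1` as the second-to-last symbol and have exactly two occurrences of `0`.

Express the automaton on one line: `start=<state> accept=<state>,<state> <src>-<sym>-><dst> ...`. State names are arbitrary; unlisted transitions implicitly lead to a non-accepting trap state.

Run two small machines in parallel and take their product. One (7 states) tracks the last 2 symbols read; the other (4 states) tracks the count of `0`s, saturating at 3. Each combined state is a pair, one component from each; accept when both components accept. Minimizing collapses redundant product states.
        0   1  
>  S0   S1  S0 
   S1   S2  S3 
   S2   S4  S5 
   S3   S6  S3 
   S4   S4  S4 
   S5   S4  S7 
 * S6   S4  S5 
 * S7   S4  S7 
(> = start, * = accepting)

start=S0 accept=S6,S7 S0-0->S1 S0-1->S0 S1-0->S2 S1-1->S3 S2-0->S4 S2-1->S5 S3-0->S6 S3-1->S3 S4-0->S4 S4-1->S4 S5-0->S4 S5-1->S7 S6-0->S4 S6-1->S5 S7-0->S4 S7-1->S7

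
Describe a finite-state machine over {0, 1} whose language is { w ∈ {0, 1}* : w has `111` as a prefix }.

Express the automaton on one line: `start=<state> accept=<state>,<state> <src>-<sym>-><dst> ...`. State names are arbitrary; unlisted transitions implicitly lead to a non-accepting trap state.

Walk along `111` while the input agrees: from s0 take `1` to s1, and so on. Any deviation drops to the rejecting sink s4. Once s3 is reached the prefix is confirmed and every continuation is accepted.
        0   1  
>  s0   s4  s1 
   s1   s4  s2 
   s2   s4  s3 
 * s3   s3  s3 
   s4   s4  s4 
(> = start, * = accepting)

start=s0 accept=s3 s0-0->s4 s0-1->s1 s1-0->s4 s1-1->s2 s2-0->s4 s2-1->s3 s3-0->s3 s3-1->s3 s4-0->s4 s4-1->s4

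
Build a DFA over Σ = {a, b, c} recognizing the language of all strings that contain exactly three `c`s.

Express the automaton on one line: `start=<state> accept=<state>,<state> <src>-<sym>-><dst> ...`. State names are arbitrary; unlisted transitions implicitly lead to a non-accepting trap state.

Only the number of `c`s matters, and only up to 4. Make a chain q0 → q1 → q2 → q3 → q4 advanced by each `c` (with q4 absorbing); every other symbol self-loops. The accepting set is {q3}.
        a   b   c  
>  q0   q0  q0  q1 
   q1   q1  q1  q2 
   q2   q2  q2  q3 
 * q3   q3  q3  q4 
   q4   q4  q4  q4 
(> = start, * = accepting)

start=q0 accept=q3 q0-a->q0 q0-b->q0 q0-c->q1 q1-a->q1 q1-b->q1 q1-c->q2 q2-a->q2 q2-b->q2 q2-c->q3 q3-a->q3 q3-b->q3 q3-c->q4 q4-a->q4 q4-b->q4 q4-c->q4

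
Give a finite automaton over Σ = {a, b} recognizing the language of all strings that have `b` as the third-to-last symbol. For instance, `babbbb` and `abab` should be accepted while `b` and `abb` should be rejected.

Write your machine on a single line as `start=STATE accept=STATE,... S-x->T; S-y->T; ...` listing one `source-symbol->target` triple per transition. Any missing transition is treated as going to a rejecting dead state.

A DFA must remember the last 3 symbols (since which symbol is third-to-last isn't known until the input ends). Use one state per possible window of the last ≤3 symbols; accept from those whose window starts with `b`.
15 states suffice.
          a    b  
>  S0     S1   S2 
   S1     S3   S4 
   S2     S5   S6 
   S3     S7   S8 
   S4     S9  S10 
   S5    S11  S12 
   S6    S13  S14 
   S7     S7   S8 
   S8     S9  S10 
   S9    S11  S12 
   S10   S13  S14 
 * S11    S7   S8 
 * S12    S9  S10 
 * S13   S11  S12 
 * S14   S13  S14 
(> = start, * = accepting)

start=S0; accept=S11,S12,S13,S14; S0-a->S1; S0-b->S2; S1-a->S3; S1-b->S4; S2-a->S5; S2-b->S6; S3-a->S7; S3-b->S8; S4-a->S9; S4-b->S10; S5-a->S11; S5-b->S12; S6-a->S13; S6-b->S14; S7-a->S7; S7-b->S8; S8-a->S9; S8-b->S10; S9-a->S11; S9-b->S12; S10-a->S13; S10-b->S14; S11-a->S7; S11-b->S8; S12-a->S9; S12-b->S10; S13-a->S11; S13-b->S12; S14-a->S13; S14-b->S14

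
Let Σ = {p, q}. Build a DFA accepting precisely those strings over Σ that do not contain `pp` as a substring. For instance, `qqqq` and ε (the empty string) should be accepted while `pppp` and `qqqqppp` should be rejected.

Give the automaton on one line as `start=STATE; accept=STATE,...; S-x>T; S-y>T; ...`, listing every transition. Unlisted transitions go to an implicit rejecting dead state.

start=s0; accept=s0,s1; s0-p>s1; s0-q>s0; s1-p>s2; s1-q>s0; s2-p>s2; s2-q>s2

This is the complement of 'contains `pp`'. Use the same substring-matching states — s0 through s2 holding how much of `pp` has just been matched — but flip the accepting set: everything except the trap s2 accepts.
With 3 states:
        p   q  
>* s0   s1  s0 
 * s1   s2  s0 
   s2   s2  s2 
(> = start, * = accepting)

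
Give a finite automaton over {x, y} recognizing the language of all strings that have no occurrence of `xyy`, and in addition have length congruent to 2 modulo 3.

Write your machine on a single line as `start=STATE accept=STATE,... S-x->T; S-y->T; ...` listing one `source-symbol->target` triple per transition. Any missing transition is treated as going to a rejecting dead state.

Run two small machines in parallel and take their product. The first has 4 states tracking partial matches of the forbidden pattern `xyy`; the second has 3 states tracking the input length modulo 3. A product state is a pair (one from each), accepting exactly when both do.
With 12 states:
          x    y  
>  q0     q1   q2 
   q1     q3   q4 
   q2     q3   q5 
 * q3     q6   q7 
 * q4     q6   q8 
 * q5     q6   q0 
   q6     q1   q9 
   q7     q1  q10 
   q8    q10  q10 
   q9     q3  q11 
   q10   q11  q11 
   q11    q8   q8 
(> = start, * = accepting)

start=q0; accept=q3,q4,q5; q0-x->q1; q0-y->q2; q1-x->q3; q1-y->q4; q2-x->q3; q2-y->q5; q3-x->q6; q3-y->q7; q4-x->q6; q4-y->q8; q5-x->q6; q5-y->q0; q6-x->q1; q6-y->q9; q7-x->q1; q7-y->q10; q8-x->q10; q8-y->q10; q9-x->q3; q9-y->q11; q10-x->q11; q10-y->q11; q11-x->q8; q11-y->q8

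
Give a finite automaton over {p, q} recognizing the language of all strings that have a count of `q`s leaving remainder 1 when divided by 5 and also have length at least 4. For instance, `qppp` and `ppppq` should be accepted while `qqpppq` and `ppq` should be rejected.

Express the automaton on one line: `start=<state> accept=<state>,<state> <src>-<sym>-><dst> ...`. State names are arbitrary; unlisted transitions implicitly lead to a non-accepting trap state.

start=A accept=J A-p->B A-q->C B-p->D B-q->E C-p->E C-q->F D-p->G D-q->H E-p->H E-q->F F-p->F F-q->I G-p->G G-q->J H-p->J H-q->F I-p->I I-q->K J-p->J J-q->F K-p->K K-q->G

Handle the two conditions separately and then intersect. The first has 5 states tracking the count of `q`s modulo 5; the second has 6 states tracking the input length, saturating at 5. A product state is a pair (one from each), accepting exactly when both do. Minimizing collapses redundant product states.
With 11 states:
       p  q 
>  A   B  C 
   B   D  E 
   C   E  F 
   D   G  H 
   E   H  F 
   F   F  I 
   G   G  J 
   H   J  F 
   I   I  K 
 * J   J  F 
   K   K  G 
(> = start, * = accepting)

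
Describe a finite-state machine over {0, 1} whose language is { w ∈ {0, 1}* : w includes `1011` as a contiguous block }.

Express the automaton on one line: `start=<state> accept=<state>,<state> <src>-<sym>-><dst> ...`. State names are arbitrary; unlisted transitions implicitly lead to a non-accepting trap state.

Track how much of `1011` has been matched so far: state q0 is no progress, q4 is the absorbing accept state reached once `1011` has occurred. Intermediate states record partial matches; on a mismatch, fall back to the longest reusable overlap.
With 5 states:
        0   1  
>  q0   q0  q1 
   q1   q2  q1 
   q2   q0  q3 
   q3   q2  q4 
 * q4   q4  q4 
(> = start, * = accepting)

start=q0 accept=q4 q0-0->q0 q0-1->q1 q1-0->q2 q1-1->q1 q2-0->q0 q2-1->q3 q3-0->q2 q3-1->q4 q4-0->q4 q4-1->q4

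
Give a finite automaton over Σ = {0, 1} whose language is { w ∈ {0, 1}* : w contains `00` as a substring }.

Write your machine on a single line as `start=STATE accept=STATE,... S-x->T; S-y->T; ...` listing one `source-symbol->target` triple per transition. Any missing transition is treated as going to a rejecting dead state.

start=q0; accept=q2; q0-0->q1; q0-1->q0; q1-0->q2; q1-1->q0; q2-0->q2; q2-1->q2

States q0..q1 record the length of the longest prefix of `00` that matches the current input suffix. Reaching q2 means `00` has been seen, and we stay there forever. Accept from q2.
With 3 states:
        0   1  
>  q0   q1  q0 
   q1   q2  q0 
 * q2   q2  q2 
(> = start, * = accepting)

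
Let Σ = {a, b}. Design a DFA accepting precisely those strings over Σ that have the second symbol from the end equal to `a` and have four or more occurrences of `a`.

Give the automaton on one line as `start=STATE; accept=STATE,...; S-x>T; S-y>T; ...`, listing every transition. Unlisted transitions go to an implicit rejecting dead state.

Build one automaton per condition and run them in lockstep. The first has 7 states tracking the last 2 symbols read; the second has 6 states tracking the count of `a`s, saturating at 5. A product state is a pair (one from each), accepting exactly when both do. After merging equivalent states the machine shrinks.
An 8-state machine:
        a   b  
>  q0   q1  q0 
   q1   q2  q1 
   q2   q3  q2 
   q3   q4  q5 
 * q4   q4  q6 
   q5   q7  q5 
 * q6   q7  q5 
   q7   q4  q6 
(> = start, * = accepting)

start=q0; accept=q4,q6; q0-a>q1; q0-b>q0; q1-a>q2; q1-b>q1; q2-a>q3; q2-b>q2; q3-a>q4; q3-b>q5; q4-a>q4; q4-b>q6; q5-a>q7; q5-b>q5; q6-a>q7; q6-b>q5; q7-a>q4; q7-b>q6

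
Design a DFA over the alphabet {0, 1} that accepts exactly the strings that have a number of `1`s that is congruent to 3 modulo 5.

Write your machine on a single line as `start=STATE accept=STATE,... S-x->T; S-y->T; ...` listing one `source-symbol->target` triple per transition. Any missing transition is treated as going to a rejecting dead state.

Keep the running count of `1`s modulo 5: each `1` advances along the cycle q0 → q1 → q2 → q3 → q4 → q0 while other symbols loop. Accept at q3.
A 5-state machine:
        0   1  
>  q0   q0  q1 
   q1   q1  q2 
   q2   q2  q3 
 * q3   q3  q4 
   q4   q4  q0 
(> = start, * = accepting)

start=q0; accept=q3; q0-0->q0; q0-1->q1; q1-0->q1; q1-1->q2; q2-0->q2; q2-1->q3; q3-0->q3; q3-1->q4; q4-0->q4; q4-1->q0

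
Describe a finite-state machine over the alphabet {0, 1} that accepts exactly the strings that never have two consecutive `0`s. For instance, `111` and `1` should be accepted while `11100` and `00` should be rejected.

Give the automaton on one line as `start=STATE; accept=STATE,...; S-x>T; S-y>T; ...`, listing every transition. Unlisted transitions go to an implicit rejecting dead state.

This is the complement of 'contains `00`'. Use the same substring-matching states — q0 through q2 holding how much of `00` has just been matched — but flip the accepting set: everything except the trap q2 accepts.
With 3 states:
        0   1  
>* q0   q1  q0 
 * q1   q2  q0 
   q2   q2  q2 
(> = start, * = accepting)

start=q0; accept=q0,q1; q0-0>q1; q0-1>q0; q1-0>q2; q1-1>q0; q2-0>q2; q2-1>q2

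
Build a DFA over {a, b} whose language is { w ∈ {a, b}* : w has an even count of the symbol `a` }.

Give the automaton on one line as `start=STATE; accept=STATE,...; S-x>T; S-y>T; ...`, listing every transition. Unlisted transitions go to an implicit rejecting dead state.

start=s0; accept=s0; s0-a>s1; s0-b>s0; s1-a>s0; s1-b>s1

Keep the running count of `a`s modulo 2: each `a` advances along the cycle s0 → s1 → s0 while other symbols loop. Accept at s0.
A 2-state machine:
        a   b  
>* s0   s1  s0 
   s1   s0  s1 
(> = start, * = accepting)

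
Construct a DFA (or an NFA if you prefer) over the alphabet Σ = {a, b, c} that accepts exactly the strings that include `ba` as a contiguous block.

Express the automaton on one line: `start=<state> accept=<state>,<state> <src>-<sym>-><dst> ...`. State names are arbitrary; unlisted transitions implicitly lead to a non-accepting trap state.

start=s0 accept=s2 s0-a->s0 s0-b->s1 s0-c->s0 s1-a->s2 s1-b->s1 s1-c->s0 s2-a->s2 s2-b->s2 s2-c->s2

Track how much of `ba` has been matched so far: state s0 is no progress, s2 is the absorbing accept state reached once `ba` has occurred. Intermediate states record partial matches; on a mismatch, fall back to the longest reusable overlap.
A 3-state machine:
        a   b   c  
>  s0   s0  s1  s0 
   s1   s2  s1  s0 
 * s2   s2  s2  s2 
(> = start, * = accepting)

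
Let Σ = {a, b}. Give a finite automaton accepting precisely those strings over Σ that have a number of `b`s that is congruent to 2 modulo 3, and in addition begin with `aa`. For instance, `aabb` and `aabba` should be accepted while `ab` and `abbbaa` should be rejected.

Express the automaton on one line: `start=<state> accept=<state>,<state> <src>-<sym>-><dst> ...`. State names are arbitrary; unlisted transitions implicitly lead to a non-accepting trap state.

start=s0 accept=s5 s0-a->s1 s0-b->s2 s1-a->s3 s1-b->s2 s2-a->s2 s2-b->s2 s3-a->s3 s3-b->s4 s4-a->s4 s4-b->s5 s5-a->s5 s5-b->s3

Build one automaton per condition and run them in lockstep. One (3 states) tracks the count of `b`s modulo 3; the other (4 states) tracks whether the input so far still matches the prefix `aa`. Each combined state is a pair, one component from each; accept when both components accept. After merging equivalent states the machine shrinks.
With 6 states:
        a   b  
>  s0   s1  s2 
   s1   s3  s2 
   s2   s2  s2 
   s3   s3  s4 
   s4   s4  s5 
 * s5   s5  s3 
(> = start, * = accepting)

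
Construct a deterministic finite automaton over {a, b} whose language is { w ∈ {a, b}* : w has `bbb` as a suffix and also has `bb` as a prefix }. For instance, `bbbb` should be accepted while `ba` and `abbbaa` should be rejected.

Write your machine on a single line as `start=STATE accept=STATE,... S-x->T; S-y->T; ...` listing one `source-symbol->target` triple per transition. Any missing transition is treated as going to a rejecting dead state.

Run two small machines in parallel and take their product. The first has 4 states tracking how much of the suffix `bbb` has currently been matched; the second has 4 states tracking whether the input so far still matches the prefix `bb`. A product state is a pair (one from each), accepting exactly when both do.
A 10-state machine:
        a   b  
>  q0   q1  q2 
   q1   q1  q3 
   q2   q1  q4 
   q3   q1  q5 
   q4   q6  q7 
   q5   q1  q8 
   q6   q6  q9 
 * q7   q6  q7 
   q8   q1  q8 
   q9   q6  q4 
(> = start, * = accepting)

start=q0; accept=q7; q0-a->q1; q0-b->q2; q1-a->q1; q1-b->q3; q2-a->q1; q2-b->q4; q3-a->q1; q3-b->q5; q4-a->q6; q4-b->q7; q5-a->q1; q5-b->q8; q6-a->q6; q6-b->q9; q7-a->q6; q7-b->q7; q8-a->q1; q8-b->q8; q9-a->q6; q9-b->q4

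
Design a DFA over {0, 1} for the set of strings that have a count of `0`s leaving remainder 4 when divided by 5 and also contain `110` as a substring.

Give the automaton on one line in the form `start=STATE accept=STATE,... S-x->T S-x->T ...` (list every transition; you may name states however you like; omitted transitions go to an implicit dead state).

start=s0 accept=s15 s0-0->s1 s0-1->s2 s1-0->s3 s1-1->s4 s2-0->s1 s2-1->s5 s3-0->s6 s3-1->s7 s4-0->s3 s4-1->s8 s5-0->s8 s5-1->s5 s6-0->s9 s6-1->s10 s7-0->s6 s7-1->s11 s8-0->s11 s8-1->s8 s9-0->s0 s9-1->s12 s10-0->s9 s10-1->s13 s11-0->s13 s11-1->s11 s12-0->s0 s12-1->s14 s13-0->s15 s13-1->s13 s14-0->s5 s14-1->s14 s15-0->s5 s15-1->s15

Run two small machines in parallel and take their product. The first has 5 states tracking the count of `0`s modulo 5; the second has 4 states tracking whether and how much of `110` has been seen. A product state is a pair (one from each), accepting exactly when both do. Equivalent product states are then merged.
          0    1  
>  s0     s1   s2 
   s1     s3   s4 
   s2     s1   s5 
   s3     s6   s7 
   s4     s3   s8 
   s5     s8   s5 
   s6     s9  s10 
   s7     s6  s11 
   s8    s11   s8 
   s9     s0  s12 
   s10    s9  s13 
   s11   s13  s11 
   s12    s0  s14 
   s13   s15  s13 
   s14    s5  s14 
 * s15    s5  s15 
(> = start, * = accepting)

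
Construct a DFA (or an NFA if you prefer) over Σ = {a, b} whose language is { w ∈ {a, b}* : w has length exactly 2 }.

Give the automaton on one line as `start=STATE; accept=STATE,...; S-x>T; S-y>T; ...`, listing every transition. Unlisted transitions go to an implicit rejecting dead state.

Count input length up to 3: every symbol moves from s0 toward s3, which means 'more than 2' and absorbs. Accept from {s2}.
With 4 states:
        a   b  
>  s0   s1  s1 
   s1   s2  s2 
 * s2   s3  s3 
   s3   s3  s3 
(> = start, * = accepting)

start=s0; accept=s2; s0-a>s1; s0-b>s1; s1-a>s2; s1-b>s2; s2-a>s3; s2-b>s3; s3-a>s3; s3-b>s3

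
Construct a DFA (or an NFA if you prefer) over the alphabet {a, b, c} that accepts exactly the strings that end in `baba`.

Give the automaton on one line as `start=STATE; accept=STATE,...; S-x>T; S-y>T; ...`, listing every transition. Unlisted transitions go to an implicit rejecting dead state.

Let each state record the length of the longest suffix of the input read so far that is also a prefix of `baba`. S1 means the last symbol is `b`; S2 means the last 2 symbols are `ba`; S3 means the last 3 symbols are `bab`; S4 means the last 4 symbols are `baba`. Accept only at S4, where the string currently ends in `baba`.
5 states suffice.
        a   b   c  
>  S0   S0  S1  S0 
   S1   S2  S1  S0 
   S2   S0  S3  S0 
   S3   S4  S1  S0 
 * S4   S0  S3  S0 
(> = start, * = accepting)

start=S0; accept=S4; S0-a>S0; S0-b>S1; S0-c>S0; S1-a>S2; S1-b>S1; S1-c>S0; S2-a>S0; S2-b>S3; S2-c>S0; S3-a>S4; S3-b>S1; S3-c>S0; S4-a>S0; S4-b>S3; S4-c>S0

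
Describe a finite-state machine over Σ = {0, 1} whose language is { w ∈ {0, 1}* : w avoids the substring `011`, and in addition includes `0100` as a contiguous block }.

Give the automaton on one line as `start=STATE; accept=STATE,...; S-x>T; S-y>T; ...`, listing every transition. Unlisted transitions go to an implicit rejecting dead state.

Handle the two conditions separately and then intersect. The first has 4 states tracking partial matches of the forbidden pattern `011`; the second has 5 states tracking whether and how much of `0100` has been seen. A product state is a pair (one from each), accepting exactly when both do. After merging equivalent states the machine shrinks.
A 7-state machine:
        0   1  
>  S0   S1  S0 
   S1   S1  S2 
   S2   S3  S4 
   S3   S5  S2 
   S4   S4  S4 
 * S5   S5  S6 
 * S6   S5  S4 
(> = start, * = accepting)

start=S0; accept=S5,S6; S0-0>S1; S0-1>S0; S1-0>S1; S1-1>S2; S2-0>S3; S2-1>S4; S3-0>S5; S3-1>S2; S4-0>S4; S4-1>S4; S5-0>S5; S5-1>S6; S6-0>S5; S6-1>S4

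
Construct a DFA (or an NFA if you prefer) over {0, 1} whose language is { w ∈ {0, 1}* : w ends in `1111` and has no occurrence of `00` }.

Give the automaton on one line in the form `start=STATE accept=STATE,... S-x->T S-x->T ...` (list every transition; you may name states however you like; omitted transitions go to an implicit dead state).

Build one automaton per condition and run them in lockstep. The first has 5 states tracking how much of the suffix `1111` has currently been matched; the second has 3 states tracking partial matches of the forbidden pattern `00`. A product state is a pair (one from each), accepting exactly when both do. Minimizing collapses redundant product states.
A 7-state machine:
        0   1  
>  S0   S1  S2 
   S1   S3  S2 
   S2   S1  S4 
   S3   S3  S3 
   S4   S1  S5 
   S5   S1  S6 
 * S6   S1  S6 
(> = start, * = accepting)

start=S0 accept=S6 S0-0->S1 S0-1->S2 S1-0->S3 S1-1->S2 S2-0->S1 S2-1->S4 S3-0->S3 S3-1->S3 S4-0->S1 S4-1->S5 S5-0->S1 S5-1->S6 S6-0->S1 S6-1->S6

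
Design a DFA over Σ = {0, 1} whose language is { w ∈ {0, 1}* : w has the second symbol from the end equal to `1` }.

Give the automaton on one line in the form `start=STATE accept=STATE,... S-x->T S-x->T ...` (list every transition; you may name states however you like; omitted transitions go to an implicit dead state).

Because acceptance depends on a position counted from the end, the machine has to buffer the most recent 2 symbols. Make each state the string of the last up-to-2 symbols read; on input `x` shift the window left and append `x`. Accept when the buffered window has length 2 and begins with `1`.
        0   1  
>  s0   s1  s2 
   s1   s3  s4 
   s2   s5  s6 
   s3   s3  s4 
   s4   s5  s6 
 * s5   s3  s4 
 * s6   s5  s6 
(> = start, * = accepting)

start=s0 accept=s5,s6 s0-0->s1 s0-1->s2 s1-0->s3 s1-1->s4 s2-0->s5 s2-1->s6 s3-0->s3 s3-1->s4 s4-0->s5 s4-1->s6 s5-0->s3 s5-1->s4 s6-0->s5 s6-1->s6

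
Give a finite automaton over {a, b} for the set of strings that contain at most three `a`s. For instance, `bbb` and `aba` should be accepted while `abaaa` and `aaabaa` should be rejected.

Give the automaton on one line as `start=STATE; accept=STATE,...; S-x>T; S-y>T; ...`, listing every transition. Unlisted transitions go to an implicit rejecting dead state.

Count `a`s, saturating at 4: states q0 through q3 mean 0 through 3 `a`s seen; q4 means more than 3. Each `a` increments (capped at q4); other symbols loop. Accept from {q0, q1, q2, q3}.
A 5-state machine:
        a   b  
>* q0   q1  q0 
 * q1   q2  q1 
 * q2   q3  q2 
 * q3   q4  q3 
   q4   q4  q4 
(> = start, * = accepting)

start=q0; accept=q0,q1,q2,q3; q0-a>q1; q0-b>q0; q1-a>q2; q1-b>q1; q2-a>q3; q2-b>q2; q3-a>q4; q3-b>q3; q4-a>q4; q4-b>q4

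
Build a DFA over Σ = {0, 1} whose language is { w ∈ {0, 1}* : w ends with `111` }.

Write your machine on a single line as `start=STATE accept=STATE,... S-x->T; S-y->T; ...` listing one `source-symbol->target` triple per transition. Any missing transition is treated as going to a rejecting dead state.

start=q0; accept=q3; q0-0->q0; q0-1->q1; q1-0->q0; q1-1->q2; q2-0->q0; q2-1->q3; q3-0->q0; q3-1->q3

Let each state record the length of the longest suffix of the input read so far that is also a prefix of `111`. q1 means the last symbol is `1`; q2 means the last 2 symbols are `11`; q3 means the last 3 symbols are `111`. Accept only at q3, where the string currently ends in `111`.
        0   1  
>  q0   q0  q1 
   q1   q0  q2 
   q2   q0  q3 
 * q3   q0  q3 
(> = start, * = accepting)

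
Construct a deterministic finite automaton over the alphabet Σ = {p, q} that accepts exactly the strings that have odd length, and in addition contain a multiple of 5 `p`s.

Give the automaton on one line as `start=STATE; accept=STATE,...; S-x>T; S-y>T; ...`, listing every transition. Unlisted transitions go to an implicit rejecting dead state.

Build one automaton per condition and run them in lockstep. One (2 states) tracks the input length modulo 2; the other (5 states) tracks the count of `p`s modulo 5. Each combined state is a pair, one component from each; accept when both components accept.
A 10-state machine:
        p   q  
>  s0   s1  s2 
   s1   s3  s4 
 * s2   s4  s0 
   s3   s5  s6 
   s4   s6  s1 
   s5   s7  s8 
   s6   s8  s3 
   s7   s2  s9 
   s8   s9  s5 
   s9   s0  s7 
(> = start, * = accepting)

start=s0; accept=s2; s0-p>s1; s0-q>s2; s1-p>s3; s1-q>s4; s2-p>s4; s2-q>s0; s3-p>s5; s3-q>s6; s4-p>s6; s4-q>s1; s5-p>s7; s5-q>s8; s6-p>s8; s6-q>s3; s7-p>s2; s7-q>s9; s8-p>s9; s8-q>s5; s9-p>s0; s9-q>s7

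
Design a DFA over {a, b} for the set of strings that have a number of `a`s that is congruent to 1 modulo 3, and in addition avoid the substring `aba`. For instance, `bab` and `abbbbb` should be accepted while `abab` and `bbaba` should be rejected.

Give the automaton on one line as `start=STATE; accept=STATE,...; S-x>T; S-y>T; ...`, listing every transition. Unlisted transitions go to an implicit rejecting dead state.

Handle the two conditions separately and then intersect. The first has 3 states tracking the count of `a`s modulo 3; the second has 4 states tracking partial matches of the forbidden pattern `aba`. A product state is a pair (one from each), accepting exactly when both do. Equivalent product states are then merged.
        a   b  
>  s0   s1  s0 
 * s1   s2  s3 
   s2   s4  s5 
 * s3   s6  s7 
   s4   s1  s8 
   s5   s6  s9 
   s6   s6  s6 
 * s7   s2  s7 
   s8   s6  s0 
   s9   s4  s9 
(> = start, * = accepting)

start=s0; accept=s1,s3,s7; s0-a>s1; s0-b>s0; s1-a>s2; s1-b>s3; s2-a>s4; s2-b>s5; s3-a>s6; s3-b>s7; s4-a>s1; s4-b>s8; s5-a>s6; s5-b>s9; s6-a>s6; s6-b>s6; s7-a>s2; s7-b>s7; s8-a>s6; s8-b>s0; s9-a>s4; s9-b>s9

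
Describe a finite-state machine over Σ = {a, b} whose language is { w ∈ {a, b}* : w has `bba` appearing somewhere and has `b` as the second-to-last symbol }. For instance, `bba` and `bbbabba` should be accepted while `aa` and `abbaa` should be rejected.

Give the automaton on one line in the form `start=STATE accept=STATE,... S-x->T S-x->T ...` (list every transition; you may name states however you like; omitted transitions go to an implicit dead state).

Run two small machines in parallel and take their product. The first has 4 states tracking whether and how much of `bba` has been seen; the second has 7 states tracking the last 2 symbols read. A product state is a pair (one from each), accepting exactly when both do.
11 states suffice.
          a    b  
>  s0     s1   s2 
   s1     s3   s4 
   s2     s5   s6 
   s3     s3   s4 
   s4     s5   s6 
   s5     s3   s4 
   s6     s7   s6 
 * s7     s8   s9 
   s8     s8   s9 
   s9     s7  s10 
 * s10    s7  s10 
(> = start, * = accepting)

start=s0 accept=s7,s10 s0-a->s1 s0-b->s2 s1-a->s3 s1-b->s4 s2-a->s5 s2-b->s6 s3-a->s3 s3-b->s4 s4-a->s5 s4-b->s6 s5-a->s3 s5-b->s4 s6-a->s7 s6-b->s6 s7-a->s8 s7-b->s9 s8-a->s8 s8-b->s9 s9-a->s7 s9-b->s10 s10-a->s7 s10-b->s10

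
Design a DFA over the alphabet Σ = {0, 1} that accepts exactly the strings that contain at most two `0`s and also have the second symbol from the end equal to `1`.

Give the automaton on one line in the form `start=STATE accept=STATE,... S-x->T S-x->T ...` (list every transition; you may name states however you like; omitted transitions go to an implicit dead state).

Handle the two conditions separately and then intersect. One (4 states) tracks the count of `0`s, saturating at 3; the other (7 states) tracks the last 2 symbols read. Each combined state is a pair, one component from each; accept when both components accept. Equivalent product states are then merged.
          0    1  
>  s0     s1   s2 
   s1     s3   s4 
   s2     s5   s6 
   s3     s7   s8 
   s4     s9  s10 
 * s5     s3   s4 
 * s6     s5   s6 
   s7     s7   s7 
   s8     s7  s11 
 * s9     s7   s8 
 * s10    s9  s10 
 * s11    s7  s11 
(> = start, * = accepting)

start=s0 accept=s5,s6,s9,s10,s11 s0-0->s1 s0-1->s2 s1-0->s3 s1-1->s4 s2-0->s5 s2-1->s6 s3-0->s7 s3-1->s8 s4-0->s9 s4-1->s10 s5-0->s3 s5-1->s4 s6-0->s5 s6-1->s6 s7-0->s7 s7-1->s7 s8-0->s7 s8-1->s11 s9-0->s7 s9-1->s8 s10-0->s9 s10-1->s10 s11-0->s7 s11-1->s11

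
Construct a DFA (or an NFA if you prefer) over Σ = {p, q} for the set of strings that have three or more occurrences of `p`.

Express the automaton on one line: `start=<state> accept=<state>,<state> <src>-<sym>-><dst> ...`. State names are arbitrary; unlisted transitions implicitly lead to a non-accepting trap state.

Count `p`s, saturating at 4: states s0 through s3 mean 0 through 3 `p`s seen; s4 means more than 3. Each `p` increments (capped at s4); other symbols loop. Accept from {s3, s4}.
        p   q  
>  s0   s1  s0 
   s1   s2  s1 
   s2   s3  s2 
 * s3   s4  s3 
 * s4   s4  s4 
(> = start, * = accepting)

start=s0 accept=s3,s4 s0-p->s1 s0-q->s0 s1-p->s2 s1-q->s1 s2-p->s3 s2-q->s2 s3-p->s4 s3-q->s3 s4-p->s4 s4-q->s4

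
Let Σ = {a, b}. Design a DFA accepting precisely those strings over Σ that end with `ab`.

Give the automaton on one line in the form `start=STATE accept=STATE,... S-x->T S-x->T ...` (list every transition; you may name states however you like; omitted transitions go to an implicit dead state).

Let each state record the length of the longest suffix of the input read so far that is also a prefix of `ab`. q1 means the last symbol is `a`; q2 means the last 2 symbols are `ab`. Accept only at q2, where the string currently ends in `ab`.
A 3-state machine:
        a   b  
>  q0   q1  q0 
   q1   q1  q2 
 * q2   q1  q0 
(> = start, * = accepting)

start=q0 accept=q2 q0-a->q1 q0-b->q0 q1-a->q1 q1-b->q2 q2-a->q1 q2-b->q0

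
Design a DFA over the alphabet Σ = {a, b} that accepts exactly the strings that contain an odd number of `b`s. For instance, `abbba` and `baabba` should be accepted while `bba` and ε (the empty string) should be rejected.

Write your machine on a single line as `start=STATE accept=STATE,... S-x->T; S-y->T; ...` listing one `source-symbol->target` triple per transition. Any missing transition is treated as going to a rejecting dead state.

start=S0; accept=S1; S0-a->S0; S0-b->S1; S1-a->S1; S1-b->S0

Keep the running count of `b`s modulo 2: each `b` advances along the cycle S0 → S1 → S0 while other symbols loop. Accept at S1.
        a   b  
>  S0   S0  S1 
 * S1   S1  S0 
(> = start, * = accepting)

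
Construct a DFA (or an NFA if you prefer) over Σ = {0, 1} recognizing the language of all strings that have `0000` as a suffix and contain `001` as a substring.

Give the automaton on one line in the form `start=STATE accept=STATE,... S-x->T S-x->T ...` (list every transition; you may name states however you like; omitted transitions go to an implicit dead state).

Build one automaton per condition and run them in lockstep. The first has 5 states tracking how much of the suffix `0000` has currently been matched; the second has 4 states tracking whether and how much of `001` has been seen. A product state is a pair (one from each), accepting exactly when both do.
10 states suffice.
        0   1  
>  S0   S1  S0 
   S1   S2  S0 
   S2   S3  S4 
   S3   S5  S4 
   S4   S6  S4 
   S5   S5  S4 
   S6   S7  S4 
   S7   S8  S4 
   S8   S9  S4 
 * S9   S9  S4 
(> = start, * = accepting)

start=S0 accept=S9 S0-0->S1 S0-1->S0 S1-0->S2 S1-1->S0 S2-0->S3 S2-1->S4 S3-0->S5 S3-1->S4 S4-0->S6 S4-1->S4 S5-0->S5 S5-1->S4 S6-0->S7 S6-1->S4 S7-0->S8 S7-1->S4 S8-0->S9 S8-1->S4 S9-0->S9 S9-1->S4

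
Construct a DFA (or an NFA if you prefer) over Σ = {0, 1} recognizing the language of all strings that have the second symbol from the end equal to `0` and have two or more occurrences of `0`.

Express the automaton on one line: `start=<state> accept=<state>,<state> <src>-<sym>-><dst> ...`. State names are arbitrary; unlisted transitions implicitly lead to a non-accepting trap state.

Run two small machines in parallel and take their product. The first has 7 states tracking the last 2 symbols read; the second has 4 states tracking the count of `0`s, saturating at 3. A product state is a pair (one from each), accepting exactly when both do.
With 15 states:
       0  1 
>  A   B  C 
   B   D  E 
   C   F  G 
 * D   H  I 
   E   J  K 
   F   D  E 
   G   F  G 
 * H   H  L 
 * I   M  N 
   J   H  I 
   K   J  K 
 * L   M  O 
   M   H  L 
   N   M  N 
   O   M  O 
(> = start, * = accepting)

start=A accept=D,H,I,L A-0->B A-1->C B-0->D B-1->E C-0->F C-1->G D-0->H D-1->I E-0->J E-1->K F-0->D F-1->E G-0->F G-1->G H-0->H H-1->L I-0->M I-1->N J-0->H J-1->I K-0->J K-1->K L-0->M L-1->O M-0->H M-1->L N-0->M N-1->N O-0->M O-1->O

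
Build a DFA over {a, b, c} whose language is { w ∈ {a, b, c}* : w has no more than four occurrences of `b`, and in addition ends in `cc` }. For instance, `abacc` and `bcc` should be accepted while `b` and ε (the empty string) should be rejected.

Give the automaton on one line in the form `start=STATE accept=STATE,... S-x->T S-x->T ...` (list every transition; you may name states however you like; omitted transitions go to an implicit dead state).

start=S0 accept=S5,S8,S11,S14,S16 S0-a->S0 S0-b->S1 S0-c->S2 S1-a->S1 S1-b->S3 S1-c->S4 S2-a->S0 S2-b->S1 S2-c->S5 S3-a->S3 S3-b->S6 S3-c->S7 S4-a->S1 S4-b->S3 S4-c->S8 S5-a->S0 S5-b->S1 S5-c->S5 S6-a->S6 S6-b->S9 S6-c->S10 S7-a->S3 S7-b->S6 S7-c->S11 S8-a->S1 S8-b->S3 S8-c->S8 S9-a->S9 S9-b->S12 S9-c->S13 S10-a->S6 S10-b->S9 S10-c->S14 S11-a->S3 S11-b->S6 S11-c->S11 S12-a->S12 S12-b->S12 S12-c->S15 S13-a->S9 S13-b->S12 S13-c->S16 S14-a->S6 S14-b->S9 S14-c->S14 S15-a->S12 S15-b->S12 S15-c->S17 S16-a->S9 S16-b->S12 S16-c->S16 S17-a->S12 S17-b->S12 S17-c->S17

Build one automaton per condition and run them in lockstep. One (6 states) tracks the count of `b`s, saturating at 5; the other (3 states) tracks how much of the suffix `cc` has currently been matched. Each combined state is a pair, one component from each; accept when both components accept.
18 states suffice.
          a    b    c  
>  S0     S0   S1   S2 
   S1     S1   S3   S4 
   S2     S0   S1   S5 
   S3     S3   S6   S7 
   S4     S1   S3   S8 
 * S5     S0   S1   S5 
   S6     S6   S9  S10 
   S7     S3   S6  S11 
 * S8     S1   S3   S8 
   S9     S9  S12  S13 
   S10    S6   S9  S14 
 * S11    S3   S6  S11 
   S12   S12  S12  S15 
   S13    S9  S12  S16 
 * S14    S6   S9  S14 
   S15   S12  S12  S17 
 * S16    S9  S12  S16 
   S17   S12  S12  S17 
(> = start, * = accepting)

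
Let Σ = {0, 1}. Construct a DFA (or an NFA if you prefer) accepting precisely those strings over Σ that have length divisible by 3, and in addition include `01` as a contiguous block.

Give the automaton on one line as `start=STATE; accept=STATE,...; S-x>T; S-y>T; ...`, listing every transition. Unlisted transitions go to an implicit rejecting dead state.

start=q0; accept=q7; q0-0>q1; q0-1>q2; q1-0>q3; q1-1>q4; q2-0>q3; q2-1>q5; q3-0>q6; q3-1>q7; q4-0>q7; q4-1>q7; q5-0>q6; q5-1>q0; q6-0>q1; q6-1>q8; q7-0>q8; q7-1>q8; q8-0>q4; q8-1>q4

Handle the two conditions separately and then intersect. One (3 states) tracks the input length modulo 3; the other (3 states) tracks whether and how much of `01` has been seen. Each combined state is a pair, one component from each; accept when both components accept.
9 states suffice.
        0   1  
>  q0   q1  q2 
   q1   q3  q4 
   q2   q3  q5 
   q3   q6  q7 
   q4   q7  q7 
   q5   q6  q0 
   q6   q1  q8 
 * q7   q8  q8 
   q8   q4  q4 
(> = start, * = accepting)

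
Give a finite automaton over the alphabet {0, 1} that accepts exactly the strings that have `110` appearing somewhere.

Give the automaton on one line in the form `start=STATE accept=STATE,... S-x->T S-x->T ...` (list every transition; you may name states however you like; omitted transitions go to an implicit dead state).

Track how much of `110` has been matched so far: state q0 is no progress, q3 is the absorbing accept state reached once `110` has occurred. Intermediate states record partial matches; on a mismatch, fall back to the longest reusable overlap.
4 states suffice.
        0   1  
>  q0   q0  q1 
   q1   q0  q2 
   q2   q3  q2 
 * q3   q3  q3 
(> = start, * = accepting)

start=q0 accept=q3 q0-0->q0 q0-1->q1 q1-0->q0 q1-1->q2 q2-0->q3 q2-1->q2 q3-0->q3 q3-1->q3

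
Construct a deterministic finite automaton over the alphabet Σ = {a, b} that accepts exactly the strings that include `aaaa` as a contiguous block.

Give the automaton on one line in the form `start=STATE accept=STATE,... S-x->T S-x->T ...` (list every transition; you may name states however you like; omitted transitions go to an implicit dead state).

Track how much of `aaaa` has been matched so far: state q0 is no progress, q4 is the absorbing accept state reached once `aaaa` has occurred. Intermediate states record partial matches; on a mismatch, fall back to the longest reusable overlap.
A 5-state machine:
        a   b  
>  q0   q1  q0 
   q1   q2  q0 
   q2   q3  q0 
   q3   q4  q0 
 * q4   q4  q4 
(> = start, * = accepting)

start=q0 accept=q4 q0-a->q1 q0-b->q0 q1-a->q2 q1-b->q0 q2-a->q3 q2-b->q0 q3-a->q4 q3-b->q0 q4-a->q4 q4-b->q4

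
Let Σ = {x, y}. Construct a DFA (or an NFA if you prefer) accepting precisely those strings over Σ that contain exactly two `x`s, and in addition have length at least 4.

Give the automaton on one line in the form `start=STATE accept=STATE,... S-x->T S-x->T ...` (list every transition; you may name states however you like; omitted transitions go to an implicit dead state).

start=S0 accept=S9 S0-x->S1 S0-y->S2 S1-x->S3 S1-y->S4 S2-x->S4 S2-y->S5 S3-x->S6 S3-y->S7 S4-x->S7 S4-y->S8 S5-x->S8 S5-y->S5 S6-x->S6 S6-y->S6 S7-x->S6 S7-y->S9 S8-x->S9 S8-y->S8 S9-x->S6 S9-y->S9

Handle the two conditions separately and then intersect. One (4 states) tracks the count of `x`s, saturating at 3; the other (6 states) tracks the input length, saturating at 5. Each combined state is a pair, one component from each; accept when both components accept. Minimizing collapses redundant product states.
With 10 states:
        x   y  
>  S0   S1  S2 
   S1   S3  S4 
   S2   S4  S5 
   S3   S6  S7 
   S4   S7  S8 
   S5   S8  S5 
   S6   S6  S6 
   S7   S6  S9 
   S8   S9  S8 
 * S9   S6  S9 
(> = start, * = accepting)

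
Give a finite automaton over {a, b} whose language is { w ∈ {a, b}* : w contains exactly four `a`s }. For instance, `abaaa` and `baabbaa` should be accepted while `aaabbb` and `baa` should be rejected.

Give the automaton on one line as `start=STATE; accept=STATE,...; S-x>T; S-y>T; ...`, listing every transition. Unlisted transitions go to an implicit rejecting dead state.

Count `a`s, saturating at 5: states s0 through s4 mean 0 through 4 `a`s seen; s5 means more than 4. Each `a` increments (capped at s5); other symbols loop. Accept from {s4}.
6 states suffice.
        a   b  
>  s0   s1  s0 
   s1   s2  s1 
   s2   s3  s2 
   s3   s4  s3 
 * s4   s5  s4 
   s5   s5  s5 
(> = start, * = accepting)

start=s0; accept=s4; s0-a>s1; s0-b>s0; s1-a>s2; s1-b>s1; s2-a>s3; s2-b>s2; s3-a>s4; s3-b>s3; s4-a>s5; s4-b>s4; s5-a>s5; s5-b>s5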